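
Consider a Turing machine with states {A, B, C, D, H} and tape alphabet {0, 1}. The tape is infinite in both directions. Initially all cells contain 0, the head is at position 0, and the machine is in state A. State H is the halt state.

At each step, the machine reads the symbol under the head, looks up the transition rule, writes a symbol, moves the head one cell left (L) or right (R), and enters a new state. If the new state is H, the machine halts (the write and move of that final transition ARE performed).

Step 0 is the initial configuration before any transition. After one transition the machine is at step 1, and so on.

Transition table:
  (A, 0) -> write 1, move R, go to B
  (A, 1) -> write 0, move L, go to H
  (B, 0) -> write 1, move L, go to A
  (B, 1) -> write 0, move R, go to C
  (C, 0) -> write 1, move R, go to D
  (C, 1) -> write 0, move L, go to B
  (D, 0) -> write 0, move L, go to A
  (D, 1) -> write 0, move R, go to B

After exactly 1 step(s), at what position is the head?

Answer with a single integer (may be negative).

Answer: 1

Derivation:
Step 1: in state A at pos 0, read 0 -> (A,0)->write 1,move R,goto B. Now: state=B, head=1, tape[-1..2]=0100 (head:   ^)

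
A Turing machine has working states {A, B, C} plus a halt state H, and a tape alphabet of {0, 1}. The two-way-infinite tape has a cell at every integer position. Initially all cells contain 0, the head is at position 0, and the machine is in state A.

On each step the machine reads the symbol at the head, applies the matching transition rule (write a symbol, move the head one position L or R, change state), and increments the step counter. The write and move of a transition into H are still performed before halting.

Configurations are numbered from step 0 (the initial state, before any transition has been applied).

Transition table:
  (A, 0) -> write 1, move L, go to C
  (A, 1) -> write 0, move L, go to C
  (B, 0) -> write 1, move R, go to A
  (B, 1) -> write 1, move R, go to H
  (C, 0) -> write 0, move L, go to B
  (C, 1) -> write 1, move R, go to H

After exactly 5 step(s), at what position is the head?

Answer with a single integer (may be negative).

Step 1: in state A at pos 0, read 0 -> (A,0)->write 1,move L,goto C. Now: state=C, head=-1, tape[-2..1]=0010 (head:  ^)
Step 2: in state C at pos -1, read 0 -> (C,0)->write 0,move L,goto B. Now: state=B, head=-2, tape[-3..1]=00010 (head:  ^)
Step 3: in state B at pos -2, read 0 -> (B,0)->write 1,move R,goto A. Now: state=A, head=-1, tape[-3..1]=01010 (head:   ^)
Step 4: in state A at pos -1, read 0 -> (A,0)->write 1,move L,goto C. Now: state=C, head=-2, tape[-3..1]=01110 (head:  ^)
Step 5: in state C at pos -2, read 1 -> (C,1)->write 1,move R,goto H. Now: state=H, head=-1, tape[-3..1]=01110 (head:   ^)

Answer: -1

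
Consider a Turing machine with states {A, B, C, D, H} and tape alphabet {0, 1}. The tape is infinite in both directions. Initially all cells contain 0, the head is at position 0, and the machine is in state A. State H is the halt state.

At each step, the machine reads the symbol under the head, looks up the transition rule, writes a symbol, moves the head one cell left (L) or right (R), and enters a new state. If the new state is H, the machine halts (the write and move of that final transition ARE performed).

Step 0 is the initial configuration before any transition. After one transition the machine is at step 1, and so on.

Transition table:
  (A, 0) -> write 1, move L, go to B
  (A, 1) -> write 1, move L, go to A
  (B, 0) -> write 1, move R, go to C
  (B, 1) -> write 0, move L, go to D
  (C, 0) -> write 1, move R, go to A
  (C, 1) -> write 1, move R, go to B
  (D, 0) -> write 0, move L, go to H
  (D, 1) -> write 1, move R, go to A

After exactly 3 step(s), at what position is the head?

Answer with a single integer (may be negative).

Step 1: in state A at pos 0, read 0 -> (A,0)->write 1,move L,goto B. Now: state=B, head=-1, tape[-2..1]=0010 (head:  ^)
Step 2: in state B at pos -1, read 0 -> (B,0)->write 1,move R,goto C. Now: state=C, head=0, tape[-2..1]=0110 (head:   ^)
Step 3: in state C at pos 0, read 1 -> (C,1)->write 1,move R,goto B. Now: state=B, head=1, tape[-2..2]=01100 (head:    ^)

Answer: 1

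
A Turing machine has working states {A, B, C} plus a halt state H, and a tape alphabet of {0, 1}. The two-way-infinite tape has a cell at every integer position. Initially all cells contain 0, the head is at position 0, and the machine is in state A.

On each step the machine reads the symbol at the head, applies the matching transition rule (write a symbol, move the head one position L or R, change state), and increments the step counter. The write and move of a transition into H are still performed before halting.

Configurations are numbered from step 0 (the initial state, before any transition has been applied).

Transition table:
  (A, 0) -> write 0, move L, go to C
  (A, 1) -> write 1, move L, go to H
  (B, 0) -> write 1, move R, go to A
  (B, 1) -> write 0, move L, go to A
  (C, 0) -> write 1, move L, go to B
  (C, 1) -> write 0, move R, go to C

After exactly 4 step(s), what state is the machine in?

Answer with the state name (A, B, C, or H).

Step 1: in state A at pos 0, read 0 -> (A,0)->write 0,move L,goto C. Now: state=C, head=-1, tape[-2..1]=0000 (head:  ^)
Step 2: in state C at pos -1, read 0 -> (C,0)->write 1,move L,goto B. Now: state=B, head=-2, tape[-3..1]=00100 (head:  ^)
Step 3: in state B at pos -2, read 0 -> (B,0)->write 1,move R,goto A. Now: state=A, head=-1, tape[-3..1]=01100 (head:   ^)
Step 4: in state A at pos -1, read 1 -> (A,1)->write 1,move L,goto H. Now: state=H, head=-2, tape[-3..1]=01100 (head:  ^)

Answer: H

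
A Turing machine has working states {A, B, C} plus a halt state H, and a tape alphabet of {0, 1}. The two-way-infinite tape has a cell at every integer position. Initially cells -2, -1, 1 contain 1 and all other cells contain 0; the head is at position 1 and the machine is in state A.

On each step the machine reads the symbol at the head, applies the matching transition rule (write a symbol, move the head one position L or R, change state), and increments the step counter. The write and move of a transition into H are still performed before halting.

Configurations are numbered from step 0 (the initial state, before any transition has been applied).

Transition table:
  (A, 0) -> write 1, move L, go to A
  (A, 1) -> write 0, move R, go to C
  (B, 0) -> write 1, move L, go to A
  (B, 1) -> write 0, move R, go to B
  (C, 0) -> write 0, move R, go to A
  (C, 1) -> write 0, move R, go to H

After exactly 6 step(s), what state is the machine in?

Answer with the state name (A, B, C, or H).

Answer: A

Derivation:
Step 1: in state A at pos 1, read 1 -> (A,1)->write 0,move R,goto C. Now: state=C, head=2, tape[-3..3]=0110000 (head:      ^)
Step 2: in state C at pos 2, read 0 -> (C,0)->write 0,move R,goto A. Now: state=A, head=3, tape[-3..4]=01100000 (head:       ^)
Step 3: in state A at pos 3, read 0 -> (A,0)->write 1,move L,goto A. Now: state=A, head=2, tape[-3..4]=01100010 (head:      ^)
Step 4: in state A at pos 2, read 0 -> (A,0)->write 1,move L,goto A. Now: state=A, head=1, tape[-3..4]=01100110 (head:     ^)
Step 5: in state A at pos 1, read 0 -> (A,0)->write 1,move L,goto A. Now: state=A, head=0, tape[-3..4]=01101110 (head:    ^)
Step 6: in state A at pos 0, read 0 -> (A,0)->write 1,move L,goto A. Now: state=A, head=-1, tape[-3..4]=01111110 (head:   ^)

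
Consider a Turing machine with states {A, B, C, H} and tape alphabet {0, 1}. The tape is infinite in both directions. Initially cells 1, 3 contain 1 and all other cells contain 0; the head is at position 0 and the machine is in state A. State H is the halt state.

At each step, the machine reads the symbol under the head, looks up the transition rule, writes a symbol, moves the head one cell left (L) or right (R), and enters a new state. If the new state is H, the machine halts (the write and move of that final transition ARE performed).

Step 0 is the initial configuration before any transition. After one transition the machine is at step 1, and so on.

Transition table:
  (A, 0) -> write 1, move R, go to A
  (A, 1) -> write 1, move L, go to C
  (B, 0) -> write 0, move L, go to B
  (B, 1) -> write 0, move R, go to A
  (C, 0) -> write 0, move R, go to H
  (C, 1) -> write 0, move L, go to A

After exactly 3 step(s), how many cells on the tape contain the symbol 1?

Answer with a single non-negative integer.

Step 1: in state A at pos 0, read 0 -> (A,0)->write 1,move R,goto A. Now: state=A, head=1, tape[-1..4]=011010 (head:   ^)
Step 2: in state A at pos 1, read 1 -> (A,1)->write 1,move L,goto C. Now: state=C, head=0, tape[-1..4]=011010 (head:  ^)
Step 3: in state C at pos 0, read 1 -> (C,1)->write 0,move L,goto A. Now: state=A, head=-1, tape[-2..4]=0001010 (head:  ^)
Cells containing 1 after step 3: {1, 3} -> 2 cell(s)

Answer: 2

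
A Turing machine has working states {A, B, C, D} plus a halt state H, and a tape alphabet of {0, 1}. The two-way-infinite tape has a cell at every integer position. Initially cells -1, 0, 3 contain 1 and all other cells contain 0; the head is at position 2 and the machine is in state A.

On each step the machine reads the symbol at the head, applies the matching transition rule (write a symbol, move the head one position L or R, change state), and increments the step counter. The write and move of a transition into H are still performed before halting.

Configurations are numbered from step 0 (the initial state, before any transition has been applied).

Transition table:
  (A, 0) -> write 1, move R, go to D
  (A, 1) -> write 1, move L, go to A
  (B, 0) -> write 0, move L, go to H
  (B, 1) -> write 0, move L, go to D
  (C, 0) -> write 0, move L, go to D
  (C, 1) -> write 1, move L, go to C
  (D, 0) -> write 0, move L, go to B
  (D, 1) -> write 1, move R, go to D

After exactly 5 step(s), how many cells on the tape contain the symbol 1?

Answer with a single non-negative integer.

Answer: 3

Derivation:
Step 1: in state A at pos 2, read 0 -> (A,0)->write 1,move R,goto D. Now: state=D, head=3, tape[-2..4]=0110110 (head:      ^)
Step 2: in state D at pos 3, read 1 -> (D,1)->write 1,move R,goto D. Now: state=D, head=4, tape[-2..5]=01101100 (head:       ^)
Step 3: in state D at pos 4, read 0 -> (D,0)->write 0,move L,goto B. Now: state=B, head=3, tape[-2..5]=01101100 (head:      ^)
Step 4: in state B at pos 3, read 1 -> (B,1)->write 0,move L,goto D. Now: state=D, head=2, tape[-2..5]=01101000 (head:     ^)
Step 5: in state D at pos 2, read 1 -> (D,1)->write 1,move R,goto D. Now: state=D, head=3, tape[-2..5]=01101000 (head:      ^)
Cells containing 1 after step 5: {-1, 0, 2} -> 3 cell(s)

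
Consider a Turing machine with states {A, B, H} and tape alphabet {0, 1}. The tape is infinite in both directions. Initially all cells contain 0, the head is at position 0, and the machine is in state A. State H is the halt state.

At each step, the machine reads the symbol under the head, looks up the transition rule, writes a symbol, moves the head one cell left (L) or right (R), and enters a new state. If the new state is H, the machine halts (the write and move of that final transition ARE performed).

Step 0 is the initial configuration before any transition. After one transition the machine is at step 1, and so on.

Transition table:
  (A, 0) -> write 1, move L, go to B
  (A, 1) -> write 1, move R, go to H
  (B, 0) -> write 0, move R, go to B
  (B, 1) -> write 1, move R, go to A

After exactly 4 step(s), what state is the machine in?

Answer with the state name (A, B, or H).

Answer: B

Derivation:
Step 1: in state A at pos 0, read 0 -> (A,0)->write 1,move L,goto B. Now: state=B, head=-1, tape[-2..1]=0010 (head:  ^)
Step 2: in state B at pos -1, read 0 -> (B,0)->write 0,move R,goto B. Now: state=B, head=0, tape[-2..1]=0010 (head:   ^)
Step 3: in state B at pos 0, read 1 -> (B,1)->write 1,move R,goto A. Now: state=A, head=1, tape[-2..2]=00100 (head:    ^)
Step 4: in state A at pos 1, read 0 -> (A,0)->write 1,move L,goto B. Now: state=B, head=0, tape[-2..2]=00110 (head:   ^)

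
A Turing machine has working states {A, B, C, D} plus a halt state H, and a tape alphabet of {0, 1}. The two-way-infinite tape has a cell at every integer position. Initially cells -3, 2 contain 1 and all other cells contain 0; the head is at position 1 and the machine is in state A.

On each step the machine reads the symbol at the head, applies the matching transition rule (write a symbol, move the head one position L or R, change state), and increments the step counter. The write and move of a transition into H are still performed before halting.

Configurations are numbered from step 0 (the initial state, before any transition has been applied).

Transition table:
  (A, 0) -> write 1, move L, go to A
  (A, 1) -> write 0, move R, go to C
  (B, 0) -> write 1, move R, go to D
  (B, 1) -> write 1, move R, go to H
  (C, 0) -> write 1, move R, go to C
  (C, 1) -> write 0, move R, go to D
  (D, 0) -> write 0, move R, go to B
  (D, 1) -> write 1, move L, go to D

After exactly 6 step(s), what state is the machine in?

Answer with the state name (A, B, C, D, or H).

Step 1: in state A at pos 1, read 0 -> (A,0)->write 1,move L,goto A. Now: state=A, head=0, tape[-4..3]=01000110 (head:     ^)
Step 2: in state A at pos 0, read 0 -> (A,0)->write 1,move L,goto A. Now: state=A, head=-1, tape[-4..3]=01001110 (head:    ^)
Step 3: in state A at pos -1, read 0 -> (A,0)->write 1,move L,goto A. Now: state=A, head=-2, tape[-4..3]=01011110 (head:   ^)
Step 4: in state A at pos -2, read 0 -> (A,0)->write 1,move L,goto A. Now: state=A, head=-3, tape[-4..3]=01111110 (head:  ^)
Step 5: in state A at pos -3, read 1 -> (A,1)->write 0,move R,goto C. Now: state=C, head=-2, tape[-4..3]=00111110 (head:   ^)
Step 6: in state C at pos -2, read 1 -> (C,1)->write 0,move R,goto D. Now: state=D, head=-1, tape[-4..3]=00011110 (head:    ^)

Answer: D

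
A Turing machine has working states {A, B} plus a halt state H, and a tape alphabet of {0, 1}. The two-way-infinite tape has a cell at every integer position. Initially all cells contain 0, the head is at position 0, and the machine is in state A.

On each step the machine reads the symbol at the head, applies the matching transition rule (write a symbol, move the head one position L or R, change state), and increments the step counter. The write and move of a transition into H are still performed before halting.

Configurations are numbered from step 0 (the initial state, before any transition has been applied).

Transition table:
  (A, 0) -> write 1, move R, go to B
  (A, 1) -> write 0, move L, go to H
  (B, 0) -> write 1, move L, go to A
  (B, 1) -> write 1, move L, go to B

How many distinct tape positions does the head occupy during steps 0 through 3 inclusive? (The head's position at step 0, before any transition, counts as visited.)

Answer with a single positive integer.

Answer: 3

Derivation:
Step 1: in state A at pos 0, read 0 -> (A,0)->write 1,move R,goto B. Now: state=B, head=1, tape[-1..2]=0100 (head:   ^)
Step 2: in state B at pos 1, read 0 -> (B,0)->write 1,move L,goto A. Now: state=A, head=0, tape[-1..2]=0110 (head:  ^)
Step 3: in state A at pos 0, read 1 -> (A,1)->write 0,move L,goto H. Now: state=H, head=-1, tape[-2..2]=00010 (head:  ^)
Head positions at steps 0..3: starting at 0, distinct positions visited = {-1, 0, 1} -> 3 position(s)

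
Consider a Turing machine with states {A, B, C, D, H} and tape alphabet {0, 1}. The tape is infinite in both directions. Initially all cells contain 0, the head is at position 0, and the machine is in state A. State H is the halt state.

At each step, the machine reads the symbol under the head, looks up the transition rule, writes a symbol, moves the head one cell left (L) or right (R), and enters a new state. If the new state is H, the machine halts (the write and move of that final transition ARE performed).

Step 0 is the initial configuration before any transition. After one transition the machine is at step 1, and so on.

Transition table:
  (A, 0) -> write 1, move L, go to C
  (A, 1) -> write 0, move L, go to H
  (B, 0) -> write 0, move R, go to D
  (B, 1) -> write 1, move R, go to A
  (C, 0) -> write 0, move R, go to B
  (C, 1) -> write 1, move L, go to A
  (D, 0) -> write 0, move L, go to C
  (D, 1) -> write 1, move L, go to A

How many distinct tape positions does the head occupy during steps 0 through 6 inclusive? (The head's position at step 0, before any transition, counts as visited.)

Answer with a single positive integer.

Answer: 4

Derivation:
Step 1: in state A at pos 0, read 0 -> (A,0)->write 1,move L,goto C. Now: state=C, head=-1, tape[-2..1]=0010 (head:  ^)
Step 2: in state C at pos -1, read 0 -> (C,0)->write 0,move R,goto B. Now: state=B, head=0, tape[-2..1]=0010 (head:   ^)
Step 3: in state B at pos 0, read 1 -> (B,1)->write 1,move R,goto A. Now: state=A, head=1, tape[-2..2]=00100 (head:    ^)
Step 4: in state A at pos 1, read 0 -> (A,0)->write 1,move L,goto C. Now: state=C, head=0, tape[-2..2]=00110 (head:   ^)
Step 5: in state C at pos 0, read 1 -> (C,1)->write 1,move L,goto A. Now: state=A, head=-1, tape[-2..2]=00110 (head:  ^)
Step 6: in state A at pos -1, read 0 -> (A,0)->write 1,move L,goto C. Now: state=C, head=-2, tape[-3..2]=001110 (head:  ^)
Head positions at steps 0..6: starting at 0, distinct positions visited = {-2, -1, 0, 1} -> 4 position(s)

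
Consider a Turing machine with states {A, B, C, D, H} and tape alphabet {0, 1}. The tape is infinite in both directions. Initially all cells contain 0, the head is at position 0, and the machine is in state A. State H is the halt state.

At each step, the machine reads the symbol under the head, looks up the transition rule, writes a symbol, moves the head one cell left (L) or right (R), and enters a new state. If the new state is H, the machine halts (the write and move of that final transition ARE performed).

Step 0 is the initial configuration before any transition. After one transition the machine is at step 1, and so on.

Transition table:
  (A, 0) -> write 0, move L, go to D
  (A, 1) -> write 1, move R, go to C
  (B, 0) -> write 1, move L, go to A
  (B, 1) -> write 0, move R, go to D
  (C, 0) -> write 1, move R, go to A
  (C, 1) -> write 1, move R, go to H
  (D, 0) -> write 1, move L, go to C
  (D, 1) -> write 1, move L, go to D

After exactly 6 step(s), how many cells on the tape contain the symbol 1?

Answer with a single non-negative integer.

Step 1: in state A at pos 0, read 0 -> (A,0)->write 0,move L,goto D. Now: state=D, head=-1, tape[-2..1]=0000 (head:  ^)
Step 2: in state D at pos -1, read 0 -> (D,0)->write 1,move L,goto C. Now: state=C, head=-2, tape[-3..1]=00100 (head:  ^)
Step 3: in state C at pos -2, read 0 -> (C,0)->write 1,move R,goto A. Now: state=A, head=-1, tape[-3..1]=01100 (head:   ^)
Step 4: in state A at pos -1, read 1 -> (A,1)->write 1,move R,goto C. Now: state=C, head=0, tape[-3..1]=01100 (head:    ^)
Step 5: in state C at pos 0, read 0 -> (C,0)->write 1,move R,goto A. Now: state=A, head=1, tape[-3..2]=011100 (head:     ^)
Step 6: in state A at pos 1, read 0 -> (A,0)->write 0,move L,goto D. Now: state=D, head=0, tape[-3..2]=011100 (head:    ^)
Cells containing 1 after step 6: {-2, -1, 0} -> 3 cell(s)

Answer: 3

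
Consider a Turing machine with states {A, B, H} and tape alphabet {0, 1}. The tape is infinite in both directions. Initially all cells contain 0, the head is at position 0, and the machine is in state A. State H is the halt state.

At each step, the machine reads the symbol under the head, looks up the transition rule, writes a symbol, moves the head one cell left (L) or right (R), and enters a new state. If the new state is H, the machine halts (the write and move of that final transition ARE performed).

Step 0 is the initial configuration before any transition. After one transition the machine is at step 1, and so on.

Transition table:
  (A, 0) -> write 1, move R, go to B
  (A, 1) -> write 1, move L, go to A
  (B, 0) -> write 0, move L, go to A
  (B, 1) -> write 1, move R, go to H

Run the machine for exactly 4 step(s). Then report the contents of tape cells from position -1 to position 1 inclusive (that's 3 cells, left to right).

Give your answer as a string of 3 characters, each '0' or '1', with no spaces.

Step 1: in state A at pos 0, read 0 -> (A,0)->write 1,move R,goto B. Now: state=B, head=1, tape[-1..2]=0100 (head:   ^)
Step 2: in state B at pos 1, read 0 -> (B,0)->write 0,move L,goto A. Now: state=A, head=0, tape[-1..2]=0100 (head:  ^)
Step 3: in state A at pos 0, read 1 -> (A,1)->write 1,move L,goto A. Now: state=A, head=-1, tape[-2..2]=00100 (head:  ^)
Step 4: in state A at pos -1, read 0 -> (A,0)->write 1,move R,goto B. Now: state=B, head=0, tape[-2..2]=01100 (head:   ^)

Answer: 110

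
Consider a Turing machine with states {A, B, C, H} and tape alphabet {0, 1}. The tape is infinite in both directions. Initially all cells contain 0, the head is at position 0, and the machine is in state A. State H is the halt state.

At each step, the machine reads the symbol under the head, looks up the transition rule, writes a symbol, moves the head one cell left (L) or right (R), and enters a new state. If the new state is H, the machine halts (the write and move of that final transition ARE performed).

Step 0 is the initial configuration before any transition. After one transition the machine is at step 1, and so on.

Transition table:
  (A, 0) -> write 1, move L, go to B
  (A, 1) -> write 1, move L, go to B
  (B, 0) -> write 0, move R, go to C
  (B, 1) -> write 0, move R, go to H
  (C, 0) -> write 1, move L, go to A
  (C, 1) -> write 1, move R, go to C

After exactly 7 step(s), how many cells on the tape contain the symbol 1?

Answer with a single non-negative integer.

Step 1: in state A at pos 0, read 0 -> (A,0)->write 1,move L,goto B. Now: state=B, head=-1, tape[-2..1]=0010 (head:  ^)
Step 2: in state B at pos -1, read 0 -> (B,0)->write 0,move R,goto C. Now: state=C, head=0, tape[-2..1]=0010 (head:   ^)
Step 3: in state C at pos 0, read 1 -> (C,1)->write 1,move R,goto C. Now: state=C, head=1, tape[-2..2]=00100 (head:    ^)
Step 4: in state C at pos 1, read 0 -> (C,0)->write 1,move L,goto A. Now: state=A, head=0, tape[-2..2]=00110 (head:   ^)
Step 5: in state A at pos 0, read 1 -> (A,1)->write 1,move L,goto B. Now: state=B, head=-1, tape[-2..2]=00110 (head:  ^)
Step 6: in state B at pos -1, read 0 -> (B,0)->write 0,move R,goto C. Now: state=C, head=0, tape[-2..2]=00110 (head:   ^)
Step 7: in state C at pos 0, read 1 -> (C,1)->write 1,move R,goto C. Now: state=C, head=1, tape[-2..2]=00110 (head:    ^)
Cells containing 1 after step 7: {0, 1} -> 2 cell(s)

Answer: 2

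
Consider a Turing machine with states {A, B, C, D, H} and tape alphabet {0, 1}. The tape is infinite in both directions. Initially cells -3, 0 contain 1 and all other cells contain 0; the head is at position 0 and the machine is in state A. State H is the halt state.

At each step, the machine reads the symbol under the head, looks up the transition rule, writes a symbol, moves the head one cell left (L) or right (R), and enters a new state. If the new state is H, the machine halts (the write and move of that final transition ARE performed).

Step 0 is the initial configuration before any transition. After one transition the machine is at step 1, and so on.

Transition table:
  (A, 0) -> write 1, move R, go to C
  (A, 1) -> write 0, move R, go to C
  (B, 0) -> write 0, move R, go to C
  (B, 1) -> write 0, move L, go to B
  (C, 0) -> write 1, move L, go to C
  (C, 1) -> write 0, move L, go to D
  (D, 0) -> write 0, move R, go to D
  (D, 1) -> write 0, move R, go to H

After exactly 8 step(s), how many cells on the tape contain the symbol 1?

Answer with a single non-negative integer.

Step 1: in state A at pos 0, read 1 -> (A,1)->write 0,move R,goto C. Now: state=C, head=1, tape[-4..2]=0100000 (head:      ^)
Step 2: in state C at pos 1, read 0 -> (C,0)->write 1,move L,goto C. Now: state=C, head=0, tape[-4..2]=0100010 (head:     ^)
Step 3: in state C at pos 0, read 0 -> (C,0)->write 1,move L,goto C. Now: state=C, head=-1, tape[-4..2]=0100110 (head:    ^)
Step 4: in state C at pos -1, read 0 -> (C,0)->write 1,move L,goto C. Now: state=C, head=-2, tape[-4..2]=0101110 (head:   ^)
Step 5: in state C at pos -2, read 0 -> (C,0)->write 1,move L,goto C. Now: state=C, head=-3, tape[-4..2]=0111110 (head:  ^)
Step 6: in state C at pos -3, read 1 -> (C,1)->write 0,move L,goto D. Now: state=D, head=-4, tape[-5..2]=00011110 (head:  ^)
Step 7: in state D at pos -4, read 0 -> (D,0)->write 0,move R,goto D. Now: state=D, head=-3, tape[-5..2]=00011110 (head:   ^)
Step 8: in state D at pos -3, read 0 -> (D,0)->write 0,move R,goto D. Now: state=D, head=-2, tape[-5..2]=00011110 (head:    ^)
Cells containing 1 after step 8: {-2, -1, 0, 1} -> 4 cell(s)

Answer: 4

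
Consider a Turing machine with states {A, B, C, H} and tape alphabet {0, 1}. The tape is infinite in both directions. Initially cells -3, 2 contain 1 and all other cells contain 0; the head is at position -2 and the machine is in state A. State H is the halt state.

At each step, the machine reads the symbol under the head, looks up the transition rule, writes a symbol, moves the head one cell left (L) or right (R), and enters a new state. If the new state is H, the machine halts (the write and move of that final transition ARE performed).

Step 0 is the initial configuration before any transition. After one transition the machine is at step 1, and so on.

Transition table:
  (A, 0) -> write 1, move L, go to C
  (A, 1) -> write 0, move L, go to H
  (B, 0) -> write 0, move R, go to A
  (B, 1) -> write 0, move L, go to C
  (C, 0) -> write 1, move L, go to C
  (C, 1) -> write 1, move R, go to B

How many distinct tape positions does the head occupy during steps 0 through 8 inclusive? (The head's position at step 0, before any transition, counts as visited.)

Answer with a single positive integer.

Step 1: in state A at pos -2, read 0 -> (A,0)->write 1,move L,goto C. Now: state=C, head=-3, tape[-4..3]=01100010 (head:  ^)
Step 2: in state C at pos -3, read 1 -> (C,1)->write 1,move R,goto B. Now: state=B, head=-2, tape[-4..3]=01100010 (head:   ^)
Step 3: in state B at pos -2, read 1 -> (B,1)->write 0,move L,goto C. Now: state=C, head=-3, tape[-4..3]=01000010 (head:  ^)
Step 4: in state C at pos -3, read 1 -> (C,1)->write 1,move R,goto B. Now: state=B, head=-2, tape[-4..3]=01000010 (head:   ^)
Step 5: in state B at pos -2, read 0 -> (B,0)->write 0,move R,goto A. Now: state=A, head=-1, tape[-4..3]=01000010 (head:    ^)
Step 6: in state A at pos -1, read 0 -> (A,0)->write 1,move L,goto C. Now: state=C, head=-2, tape[-4..3]=01010010 (head:   ^)
Step 7: in state C at pos -2, read 0 -> (C,0)->write 1,move L,goto C. Now: state=C, head=-3, tape[-4..3]=01110010 (head:  ^)
Step 8: in state C at pos -3, read 1 -> (C,1)->write 1,move R,goto B. Now: state=B, head=-2, tape[-4..3]=01110010 (head:   ^)
Head positions at steps 0..8: starting at -2, distinct positions visited = {-3, -2, -1} -> 3 position(s)

Answer: 3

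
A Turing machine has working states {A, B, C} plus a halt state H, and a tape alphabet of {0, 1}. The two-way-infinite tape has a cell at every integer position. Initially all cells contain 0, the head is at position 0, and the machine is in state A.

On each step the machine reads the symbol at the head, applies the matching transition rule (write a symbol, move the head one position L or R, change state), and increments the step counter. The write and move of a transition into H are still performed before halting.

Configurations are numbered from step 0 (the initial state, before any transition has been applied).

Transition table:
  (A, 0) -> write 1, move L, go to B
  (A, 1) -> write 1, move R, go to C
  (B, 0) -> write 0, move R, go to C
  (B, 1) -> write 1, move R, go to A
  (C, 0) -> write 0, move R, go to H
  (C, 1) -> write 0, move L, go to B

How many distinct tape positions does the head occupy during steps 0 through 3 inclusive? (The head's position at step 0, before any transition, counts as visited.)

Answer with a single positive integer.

Answer: 2

Derivation:
Step 1: in state A at pos 0, read 0 -> (A,0)->write 1,move L,goto B. Now: state=B, head=-1, tape[-2..1]=0010 (head:  ^)
Step 2: in state B at pos -1, read 0 -> (B,0)->write 0,move R,goto C. Now: state=C, head=0, tape[-2..1]=0010 (head:   ^)
Step 3: in state C at pos 0, read 1 -> (C,1)->write 0,move L,goto B. Now: state=B, head=-1, tape[-2..1]=0000 (head:  ^)
Head positions at steps 0..3: starting at 0, distinct positions visited = {-1, 0} -> 2 position(s)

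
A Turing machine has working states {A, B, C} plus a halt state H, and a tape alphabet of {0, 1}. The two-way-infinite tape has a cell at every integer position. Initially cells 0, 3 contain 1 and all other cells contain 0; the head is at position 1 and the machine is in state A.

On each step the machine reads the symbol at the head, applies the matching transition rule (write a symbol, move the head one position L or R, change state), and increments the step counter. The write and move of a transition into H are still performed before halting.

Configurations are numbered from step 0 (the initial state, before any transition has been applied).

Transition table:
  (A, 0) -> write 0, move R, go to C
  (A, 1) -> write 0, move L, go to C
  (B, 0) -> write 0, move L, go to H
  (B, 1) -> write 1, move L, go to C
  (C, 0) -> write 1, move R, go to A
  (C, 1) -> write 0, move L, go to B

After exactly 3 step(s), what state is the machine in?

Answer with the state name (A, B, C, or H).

Answer: C

Derivation:
Step 1: in state A at pos 1, read 0 -> (A,0)->write 0,move R,goto C. Now: state=C, head=2, tape[-1..4]=010010 (head:    ^)
Step 2: in state C at pos 2, read 0 -> (C,0)->write 1,move R,goto A. Now: state=A, head=3, tape[-1..4]=010110 (head:     ^)
Step 3: in state A at pos 3, read 1 -> (A,1)->write 0,move L,goto C. Now: state=C, head=2, tape[-1..4]=010100 (head:    ^)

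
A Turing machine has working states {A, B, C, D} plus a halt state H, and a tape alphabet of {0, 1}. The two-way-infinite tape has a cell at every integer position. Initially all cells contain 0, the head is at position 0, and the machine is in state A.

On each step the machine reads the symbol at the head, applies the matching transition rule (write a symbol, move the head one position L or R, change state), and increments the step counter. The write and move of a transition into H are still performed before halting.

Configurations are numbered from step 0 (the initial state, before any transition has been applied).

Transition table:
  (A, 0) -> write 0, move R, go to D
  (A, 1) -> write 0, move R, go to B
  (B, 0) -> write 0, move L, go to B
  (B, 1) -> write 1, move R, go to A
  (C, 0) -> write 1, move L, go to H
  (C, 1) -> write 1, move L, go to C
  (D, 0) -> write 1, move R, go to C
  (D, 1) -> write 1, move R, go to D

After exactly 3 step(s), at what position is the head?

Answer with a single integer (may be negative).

Answer: 1

Derivation:
Step 1: in state A at pos 0, read 0 -> (A,0)->write 0,move R,goto D. Now: state=D, head=1, tape[-1..2]=0000 (head:   ^)
Step 2: in state D at pos 1, read 0 -> (D,0)->write 1,move R,goto C. Now: state=C, head=2, tape[-1..3]=00100 (head:    ^)
Step 3: in state C at pos 2, read 0 -> (C,0)->write 1,move L,goto H. Now: state=H, head=1, tape[-1..3]=00110 (head:   ^)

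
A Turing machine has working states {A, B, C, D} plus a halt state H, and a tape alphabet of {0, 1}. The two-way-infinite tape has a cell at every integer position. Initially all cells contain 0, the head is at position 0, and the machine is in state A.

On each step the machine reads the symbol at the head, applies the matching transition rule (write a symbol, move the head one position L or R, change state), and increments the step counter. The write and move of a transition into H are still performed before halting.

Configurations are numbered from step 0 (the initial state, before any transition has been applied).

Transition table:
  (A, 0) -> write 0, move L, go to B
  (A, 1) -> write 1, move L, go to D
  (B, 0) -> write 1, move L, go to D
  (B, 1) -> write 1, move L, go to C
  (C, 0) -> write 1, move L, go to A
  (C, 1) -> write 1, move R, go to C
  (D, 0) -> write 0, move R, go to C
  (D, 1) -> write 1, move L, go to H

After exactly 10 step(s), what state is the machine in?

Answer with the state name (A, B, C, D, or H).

Step 1: in state A at pos 0, read 0 -> (A,0)->write 0,move L,goto B. Now: state=B, head=-1, tape[-2..1]=0000 (head:  ^)
Step 2: in state B at pos -1, read 0 -> (B,0)->write 1,move L,goto D. Now: state=D, head=-2, tape[-3..1]=00100 (head:  ^)
Step 3: in state D at pos -2, read 0 -> (D,0)->write 0,move R,goto C. Now: state=C, head=-1, tape[-3..1]=00100 (head:   ^)
Step 4: in state C at pos -1, read 1 -> (C,1)->write 1,move R,goto C. Now: state=C, head=0, tape[-3..1]=00100 (head:    ^)
Step 5: in state C at pos 0, read 0 -> (C,0)->write 1,move L,goto A. Now: state=A, head=-1, tape[-3..1]=00110 (head:   ^)
Step 6: in state A at pos -1, read 1 -> (A,1)->write 1,move L,goto D. Now: state=D, head=-2, tape[-3..1]=00110 (head:  ^)
Step 7: in state D at pos -2, read 0 -> (D,0)->write 0,move R,goto C. Now: state=C, head=-1, tape[-3..1]=00110 (head:   ^)
Step 8: in state C at pos -1, read 1 -> (C,1)->write 1,move R,goto C. Now: state=C, head=0, tape[-3..1]=00110 (head:    ^)
Step 9: in state C at pos 0, read 1 -> (C,1)->write 1,move R,goto C. Now: state=C, head=1, tape[-3..2]=001100 (head:     ^)
Step 10: in state C at pos 1, read 0 -> (C,0)->write 1,move L,goto A. Now: state=A, head=0, tape[-3..2]=001110 (head:    ^)

Answer: A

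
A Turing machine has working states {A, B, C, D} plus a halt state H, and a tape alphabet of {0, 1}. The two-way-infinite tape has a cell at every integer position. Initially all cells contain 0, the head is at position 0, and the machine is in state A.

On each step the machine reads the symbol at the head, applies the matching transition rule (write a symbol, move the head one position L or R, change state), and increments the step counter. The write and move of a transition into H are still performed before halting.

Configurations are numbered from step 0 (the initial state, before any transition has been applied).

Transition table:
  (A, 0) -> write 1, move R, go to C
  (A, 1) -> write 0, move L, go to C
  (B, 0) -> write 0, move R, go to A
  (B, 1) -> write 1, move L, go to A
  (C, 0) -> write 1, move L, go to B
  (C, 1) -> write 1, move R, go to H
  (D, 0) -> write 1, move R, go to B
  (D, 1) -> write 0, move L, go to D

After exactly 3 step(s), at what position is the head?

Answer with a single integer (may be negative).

Answer: -1

Derivation:
Step 1: in state A at pos 0, read 0 -> (A,0)->write 1,move R,goto C. Now: state=C, head=1, tape[-1..2]=0100 (head:   ^)
Step 2: in state C at pos 1, read 0 -> (C,0)->write 1,move L,goto B. Now: state=B, head=0, tape[-1..2]=0110 (head:  ^)
Step 3: in state B at pos 0, read 1 -> (B,1)->write 1,move L,goto A. Now: state=A, head=-1, tape[-2..2]=00110 (head:  ^)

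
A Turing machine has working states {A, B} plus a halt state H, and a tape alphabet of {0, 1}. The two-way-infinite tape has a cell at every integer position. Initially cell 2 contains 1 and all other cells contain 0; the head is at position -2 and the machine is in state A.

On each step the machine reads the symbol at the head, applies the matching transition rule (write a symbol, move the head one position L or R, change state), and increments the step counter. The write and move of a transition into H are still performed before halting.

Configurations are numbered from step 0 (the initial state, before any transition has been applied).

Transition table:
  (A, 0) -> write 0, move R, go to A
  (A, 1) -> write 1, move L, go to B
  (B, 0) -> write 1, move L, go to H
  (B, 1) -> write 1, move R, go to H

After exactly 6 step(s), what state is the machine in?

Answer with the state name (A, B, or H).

Answer: H

Derivation:
Step 1: in state A at pos -2, read 0 -> (A,0)->write 0,move R,goto A. Now: state=A, head=-1, tape[-3..3]=0000010 (head:   ^)
Step 2: in state A at pos -1, read 0 -> (A,0)->write 0,move R,goto A. Now: state=A, head=0, tape[-3..3]=0000010 (head:    ^)
Step 3: in state A at pos 0, read 0 -> (A,0)->write 0,move R,goto A. Now: state=A, head=1, tape[-3..3]=0000010 (head:     ^)
Step 4: in state A at pos 1, read 0 -> (A,0)->write 0,move R,goto A. Now: state=A, head=2, tape[-3..3]=0000010 (head:      ^)
Step 5: in state A at pos 2, read 1 -> (A,1)->write 1,move L,goto B. Now: state=B, head=1, tape[-3..3]=0000010 (head:     ^)
Step 6: in state B at pos 1, read 0 -> (B,0)->write 1,move L,goto H. Now: state=H, head=0, tape[-3..3]=0000110 (head:    ^)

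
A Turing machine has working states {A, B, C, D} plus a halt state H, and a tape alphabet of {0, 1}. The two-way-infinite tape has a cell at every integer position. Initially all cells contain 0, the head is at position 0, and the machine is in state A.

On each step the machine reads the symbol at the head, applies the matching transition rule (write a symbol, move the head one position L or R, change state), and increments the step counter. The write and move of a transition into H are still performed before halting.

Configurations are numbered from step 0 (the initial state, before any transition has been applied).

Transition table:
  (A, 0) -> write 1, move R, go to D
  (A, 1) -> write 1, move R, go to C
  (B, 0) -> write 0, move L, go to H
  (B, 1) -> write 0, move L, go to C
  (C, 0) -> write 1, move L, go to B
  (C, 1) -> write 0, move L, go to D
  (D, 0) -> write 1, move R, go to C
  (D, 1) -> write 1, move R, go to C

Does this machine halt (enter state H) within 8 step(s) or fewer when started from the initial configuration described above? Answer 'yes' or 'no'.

Step 1: in state A at pos 0, read 0 -> (A,0)->write 1,move R,goto D. Now: state=D, head=1, tape[-1..2]=0100 (head:   ^)
Step 2: in state D at pos 1, read 0 -> (D,0)->write 1,move R,goto C. Now: state=C, head=2, tape[-1..3]=01100 (head:    ^)
Step 3: in state C at pos 2, read 0 -> (C,0)->write 1,move L,goto B. Now: state=B, head=1, tape[-1..3]=01110 (head:   ^)
Step 4: in state B at pos 1, read 1 -> (B,1)->write 0,move L,goto C. Now: state=C, head=0, tape[-1..3]=01010 (head:  ^)
Step 5: in state C at pos 0, read 1 -> (C,1)->write 0,move L,goto D. Now: state=D, head=-1, tape[-2..3]=000010 (head:  ^)
Step 6: in state D at pos -1, read 0 -> (D,0)->write 1,move R,goto C. Now: state=C, head=0, tape[-2..3]=010010 (head:   ^)
Step 7: in state C at pos 0, read 0 -> (C,0)->write 1,move L,goto B. Now: state=B, head=-1, tape[-2..3]=011010 (head:  ^)
Step 8: in state B at pos -1, read 1 -> (B,1)->write 0,move L,goto C. Now: state=C, head=-2, tape[-3..3]=0001010 (head:  ^)
After 8 step(s): state = C (not H) -> not halted within 8 -> no

Answer: no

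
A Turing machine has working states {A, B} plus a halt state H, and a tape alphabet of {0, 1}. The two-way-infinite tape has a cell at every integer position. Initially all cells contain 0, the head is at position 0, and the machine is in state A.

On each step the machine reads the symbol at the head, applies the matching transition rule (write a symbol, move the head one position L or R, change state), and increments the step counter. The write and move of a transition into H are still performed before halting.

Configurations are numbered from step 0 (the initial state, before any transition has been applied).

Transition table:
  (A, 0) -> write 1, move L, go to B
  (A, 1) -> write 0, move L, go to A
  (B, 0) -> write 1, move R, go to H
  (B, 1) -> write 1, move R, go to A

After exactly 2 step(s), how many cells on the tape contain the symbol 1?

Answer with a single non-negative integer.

Answer: 2

Derivation:
Step 1: in state A at pos 0, read 0 -> (A,0)->write 1,move L,goto B. Now: state=B, head=-1, tape[-2..1]=0010 (head:  ^)
Step 2: in state B at pos -1, read 0 -> (B,0)->write 1,move R,goto H. Now: state=H, head=0, tape[-2..1]=0110 (head:   ^)
Cells containing 1 after step 2: {-1, 0} -> 2 cell(s)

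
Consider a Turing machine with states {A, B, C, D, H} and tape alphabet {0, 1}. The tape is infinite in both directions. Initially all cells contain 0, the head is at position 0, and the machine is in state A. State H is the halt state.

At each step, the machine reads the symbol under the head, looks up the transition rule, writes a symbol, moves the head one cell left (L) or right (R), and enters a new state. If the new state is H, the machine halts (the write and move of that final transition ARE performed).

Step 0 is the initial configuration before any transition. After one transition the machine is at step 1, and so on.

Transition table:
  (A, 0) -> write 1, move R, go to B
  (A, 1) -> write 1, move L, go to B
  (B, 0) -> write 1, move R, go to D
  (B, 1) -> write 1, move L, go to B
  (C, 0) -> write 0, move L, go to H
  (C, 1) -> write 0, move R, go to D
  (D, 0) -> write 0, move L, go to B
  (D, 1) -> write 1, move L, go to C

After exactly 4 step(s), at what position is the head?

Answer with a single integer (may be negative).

Answer: 0

Derivation:
Step 1: in state A at pos 0, read 0 -> (A,0)->write 1,move R,goto B. Now: state=B, head=1, tape[-1..2]=0100 (head:   ^)
Step 2: in state B at pos 1, read 0 -> (B,0)->write 1,move R,goto D. Now: state=D, head=2, tape[-1..3]=01100 (head:    ^)
Step 3: in state D at pos 2, read 0 -> (D,0)->write 0,move L,goto B. Now: state=B, head=1, tape[-1..3]=01100 (head:   ^)
Step 4: in state B at pos 1, read 1 -> (B,1)->write 1,move L,goto B. Now: state=B, head=0, tape[-1..3]=01100 (head:  ^)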